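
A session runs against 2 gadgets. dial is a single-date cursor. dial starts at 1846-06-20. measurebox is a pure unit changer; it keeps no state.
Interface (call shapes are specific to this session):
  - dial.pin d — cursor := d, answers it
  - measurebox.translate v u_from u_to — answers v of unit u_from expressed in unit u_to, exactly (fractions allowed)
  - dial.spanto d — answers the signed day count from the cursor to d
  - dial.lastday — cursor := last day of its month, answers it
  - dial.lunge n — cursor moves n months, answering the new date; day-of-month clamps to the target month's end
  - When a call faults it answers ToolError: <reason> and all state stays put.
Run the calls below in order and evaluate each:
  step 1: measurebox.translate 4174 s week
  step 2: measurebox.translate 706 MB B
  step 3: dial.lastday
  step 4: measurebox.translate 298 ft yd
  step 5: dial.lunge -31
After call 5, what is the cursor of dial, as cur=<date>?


! translate(v=4174, u_from=s, u_to=week) == 2087/302400
! translate(v=706, u_from=MB, u_to=B) == 706000000
! lastday() == 1846-06-30
! translate(v=298, u_from=ft, u_to=yd) == 298/3
! lunge(n=-31) == 1843-11-30

Answer: cur=1843-11-30


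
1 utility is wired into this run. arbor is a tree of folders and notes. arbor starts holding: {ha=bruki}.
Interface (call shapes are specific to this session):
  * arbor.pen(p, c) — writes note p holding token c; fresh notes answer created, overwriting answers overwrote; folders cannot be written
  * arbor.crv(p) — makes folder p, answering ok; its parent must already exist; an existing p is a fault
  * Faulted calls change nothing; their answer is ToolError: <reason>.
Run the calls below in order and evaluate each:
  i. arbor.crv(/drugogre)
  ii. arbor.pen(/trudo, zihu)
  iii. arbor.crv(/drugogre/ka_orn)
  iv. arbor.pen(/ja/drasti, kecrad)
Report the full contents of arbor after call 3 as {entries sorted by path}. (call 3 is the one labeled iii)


-- crv(p: /drugogre) -> ok
-- pen(p: /trudo, c: zihu) -> created
-- crv(p: /drugogre/ka_orn) -> ok
-- pen(p: /ja/drasti, c: kecrad) -> ToolError: no parent

Answer: {drugogre/, drugogre/ka_orn/, ha=bruki, trudo=zihu}


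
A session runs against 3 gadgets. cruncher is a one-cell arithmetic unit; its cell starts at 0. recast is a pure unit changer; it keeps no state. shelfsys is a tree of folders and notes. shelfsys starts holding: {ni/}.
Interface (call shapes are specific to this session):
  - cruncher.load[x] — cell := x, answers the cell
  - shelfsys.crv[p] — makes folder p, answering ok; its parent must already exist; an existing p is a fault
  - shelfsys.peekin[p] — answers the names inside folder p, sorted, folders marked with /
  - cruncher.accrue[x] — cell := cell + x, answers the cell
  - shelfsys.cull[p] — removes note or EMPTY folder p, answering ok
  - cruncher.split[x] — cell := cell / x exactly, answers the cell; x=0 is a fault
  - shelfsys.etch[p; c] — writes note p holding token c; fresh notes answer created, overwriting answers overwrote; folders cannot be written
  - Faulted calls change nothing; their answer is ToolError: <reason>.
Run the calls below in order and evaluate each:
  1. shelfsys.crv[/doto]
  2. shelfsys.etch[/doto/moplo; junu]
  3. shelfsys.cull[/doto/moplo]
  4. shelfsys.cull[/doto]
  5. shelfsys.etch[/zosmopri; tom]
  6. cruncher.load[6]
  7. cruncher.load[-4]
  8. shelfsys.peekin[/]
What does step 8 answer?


Answer: [ni/, zosmopri]

Derivation:
Next I call shelfsys.crv passing p: /doto, — result: ok.
I invoke shelfsys.etch passing p: /doto/moplo, c: junu, and get created.
Invoking shelfsys.cull passing p: /doto/moplo, and get ok.
I call shelfsys.cull passing p: /doto, → ok.
Calling shelfsys.etch passing p: /zosmopri, c: tom, — result: created.
Invoking cruncher.load passing x: 6, → 6.
I invoke cruncher.load passing x: -4, yielding -4.
Using shelfsys.peekin passing p: /, yielding [ni/, zosmopri].


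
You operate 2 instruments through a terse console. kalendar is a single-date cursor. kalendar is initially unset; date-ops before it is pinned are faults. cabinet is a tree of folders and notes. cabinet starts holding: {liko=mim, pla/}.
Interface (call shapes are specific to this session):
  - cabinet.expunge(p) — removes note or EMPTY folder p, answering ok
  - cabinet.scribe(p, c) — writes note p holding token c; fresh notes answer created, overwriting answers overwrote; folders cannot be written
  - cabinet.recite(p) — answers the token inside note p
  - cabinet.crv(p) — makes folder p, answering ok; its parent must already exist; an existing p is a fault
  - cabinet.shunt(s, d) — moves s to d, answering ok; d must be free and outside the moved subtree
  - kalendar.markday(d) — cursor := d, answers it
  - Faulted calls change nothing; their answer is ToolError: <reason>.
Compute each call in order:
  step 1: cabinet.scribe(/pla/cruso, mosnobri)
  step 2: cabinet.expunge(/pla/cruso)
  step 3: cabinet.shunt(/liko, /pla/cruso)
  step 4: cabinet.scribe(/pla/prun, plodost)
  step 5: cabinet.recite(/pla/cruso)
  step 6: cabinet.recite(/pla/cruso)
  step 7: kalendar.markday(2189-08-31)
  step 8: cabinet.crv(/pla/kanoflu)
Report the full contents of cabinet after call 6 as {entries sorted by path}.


Answer: {pla/, pla/cruso=mim, pla/prun=plodost}

Derivation:
>>> cabinet.scribe p→/pla/cruso c→mosnobri
[out] created
>>> cabinet.expunge p→/pla/cruso
[out] ok
>>> cabinet.shunt s→/liko d→/pla/cruso
[out] ok
>>> cabinet.scribe p→/pla/prun c→plodost
[out] created
>>> cabinet.recite p→/pla/cruso
[out] mim
>>> cabinet.recite p→/pla/cruso
[out] mim
>>> kalendar.markday d→2189-08-31
[out] 2189-08-31
>>> cabinet.crv p→/pla/kanoflu
[out] ok


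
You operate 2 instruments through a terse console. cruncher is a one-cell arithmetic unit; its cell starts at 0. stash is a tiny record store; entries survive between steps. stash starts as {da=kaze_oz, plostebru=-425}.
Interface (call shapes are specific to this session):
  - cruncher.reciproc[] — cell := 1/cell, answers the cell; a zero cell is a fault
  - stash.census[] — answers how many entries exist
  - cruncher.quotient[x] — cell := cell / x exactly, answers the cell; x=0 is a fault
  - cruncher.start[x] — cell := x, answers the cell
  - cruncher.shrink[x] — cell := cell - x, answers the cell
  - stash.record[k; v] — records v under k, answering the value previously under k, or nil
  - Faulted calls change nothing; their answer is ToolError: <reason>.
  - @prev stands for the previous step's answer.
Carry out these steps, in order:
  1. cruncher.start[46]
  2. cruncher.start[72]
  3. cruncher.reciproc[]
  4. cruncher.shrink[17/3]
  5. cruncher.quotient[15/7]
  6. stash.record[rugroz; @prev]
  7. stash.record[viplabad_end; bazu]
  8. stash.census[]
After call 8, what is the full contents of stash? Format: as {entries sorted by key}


Do: cruncher.start[x='46']
See: 46
Do: cruncher.start[x='72']
See: 72
Do: cruncher.reciproc[]
See: 1/72
Do: cruncher.shrink[x='17/3']
See: -407/72
Do: cruncher.quotient[x='15/7']
See: -2849/1080
Do: stash.record[k='rugroz'; v='@prev']
See: nil
Do: stash.record[k='viplabad_end'; v='bazu']
See: nil
Do: stash.census[]
See: 4

Answer: {da=kaze_oz, plostebru=-425, rugroz=-2849/1080, viplabad_end=bazu}


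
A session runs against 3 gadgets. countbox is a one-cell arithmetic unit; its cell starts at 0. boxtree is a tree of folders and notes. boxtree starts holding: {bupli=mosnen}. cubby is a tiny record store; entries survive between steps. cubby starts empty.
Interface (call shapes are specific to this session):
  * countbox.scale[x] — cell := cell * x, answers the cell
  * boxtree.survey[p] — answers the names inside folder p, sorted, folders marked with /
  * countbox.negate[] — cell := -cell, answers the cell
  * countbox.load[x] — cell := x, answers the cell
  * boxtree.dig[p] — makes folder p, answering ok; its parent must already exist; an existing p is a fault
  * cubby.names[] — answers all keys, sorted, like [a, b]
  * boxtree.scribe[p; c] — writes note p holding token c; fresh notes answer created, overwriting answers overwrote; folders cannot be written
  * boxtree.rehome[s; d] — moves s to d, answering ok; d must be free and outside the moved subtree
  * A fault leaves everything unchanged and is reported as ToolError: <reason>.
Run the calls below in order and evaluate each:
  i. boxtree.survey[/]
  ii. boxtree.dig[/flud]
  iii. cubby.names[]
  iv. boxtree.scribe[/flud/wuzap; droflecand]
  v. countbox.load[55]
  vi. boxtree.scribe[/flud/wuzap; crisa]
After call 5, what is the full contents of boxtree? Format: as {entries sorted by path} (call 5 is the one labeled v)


Answer: {bupli=mosnen, flud/, flud/wuzap=droflecand}

Derivation:
I invoke boxtree.survey(p='/'), and get [bupli].
Calling boxtree.dig(p='/flud'), and see ok.
I call cubby.names, giving [].
I call boxtree.scribe(p='/flud/wuzap', c='droflecand'), and see created.
I use countbox.load(x='55'), and get 55.
I use boxtree.scribe(p='/flud/wuzap', c='crisa'), giving overwrote.


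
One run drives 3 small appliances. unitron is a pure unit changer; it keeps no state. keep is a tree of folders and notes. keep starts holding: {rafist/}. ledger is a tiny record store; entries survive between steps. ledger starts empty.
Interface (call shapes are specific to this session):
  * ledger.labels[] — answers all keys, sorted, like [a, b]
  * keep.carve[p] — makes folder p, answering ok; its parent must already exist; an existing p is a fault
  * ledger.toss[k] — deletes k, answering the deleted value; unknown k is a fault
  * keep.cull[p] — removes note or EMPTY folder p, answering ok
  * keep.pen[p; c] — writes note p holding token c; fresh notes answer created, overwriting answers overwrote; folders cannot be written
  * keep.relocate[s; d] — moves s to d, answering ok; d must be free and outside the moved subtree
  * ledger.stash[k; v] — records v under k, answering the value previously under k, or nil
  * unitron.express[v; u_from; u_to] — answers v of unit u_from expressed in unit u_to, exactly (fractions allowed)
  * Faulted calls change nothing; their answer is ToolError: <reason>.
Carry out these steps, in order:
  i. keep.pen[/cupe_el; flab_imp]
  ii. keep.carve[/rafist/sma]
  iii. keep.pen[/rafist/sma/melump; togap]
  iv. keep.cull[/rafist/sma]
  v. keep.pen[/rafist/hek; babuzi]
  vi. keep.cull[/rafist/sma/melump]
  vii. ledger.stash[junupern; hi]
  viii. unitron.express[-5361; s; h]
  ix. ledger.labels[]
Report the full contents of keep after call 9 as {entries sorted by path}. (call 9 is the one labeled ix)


Act: keep.pen[p=/cupe_el; c=flab_imp]
Obs: created
Act: keep.carve[p=/rafist/sma]
Obs: ok
Act: keep.pen[p=/rafist/sma/melump; c=togap]
Obs: created
Act: keep.cull[p=/rafist/sma]
Obs: ToolError: not empty
Act: keep.pen[p=/rafist/hek; c=babuzi]
Obs: created
Act: keep.cull[p=/rafist/sma/melump]
Obs: ok
Act: ledger.stash[k=junupern; v=hi]
Obs: nil
Act: unitron.express[v=-5361; u_from=s; u_to=h]
Obs: -1787/1200
Act: ledger.labels[]
Obs: [junupern]

Answer: {cupe_el=flab_imp, rafist/, rafist/hek=babuzi, rafist/sma/}


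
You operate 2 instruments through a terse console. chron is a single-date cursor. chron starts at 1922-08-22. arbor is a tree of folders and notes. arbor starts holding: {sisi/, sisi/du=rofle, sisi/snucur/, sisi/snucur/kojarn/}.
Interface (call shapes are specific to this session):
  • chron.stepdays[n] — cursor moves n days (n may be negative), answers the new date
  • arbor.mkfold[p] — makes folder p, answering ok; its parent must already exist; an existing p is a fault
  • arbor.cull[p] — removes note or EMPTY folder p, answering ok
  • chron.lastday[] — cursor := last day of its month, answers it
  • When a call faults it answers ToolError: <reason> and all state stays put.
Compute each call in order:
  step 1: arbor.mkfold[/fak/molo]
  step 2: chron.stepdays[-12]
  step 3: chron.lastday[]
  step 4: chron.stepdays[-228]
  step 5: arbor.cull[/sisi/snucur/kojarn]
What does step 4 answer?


;; 1. arbor.mkfold(/fak/molo) : ToolError: no parent
;; 2. chron.stepdays(-12) : 1922-08-10
;; 3. chron.lastday() : 1922-08-31
;; 4. chron.stepdays(-228) : 1922-01-15
;; 5. arbor.cull(/sisi/snucur/kojarn) : ok

Answer: 1922-01-15


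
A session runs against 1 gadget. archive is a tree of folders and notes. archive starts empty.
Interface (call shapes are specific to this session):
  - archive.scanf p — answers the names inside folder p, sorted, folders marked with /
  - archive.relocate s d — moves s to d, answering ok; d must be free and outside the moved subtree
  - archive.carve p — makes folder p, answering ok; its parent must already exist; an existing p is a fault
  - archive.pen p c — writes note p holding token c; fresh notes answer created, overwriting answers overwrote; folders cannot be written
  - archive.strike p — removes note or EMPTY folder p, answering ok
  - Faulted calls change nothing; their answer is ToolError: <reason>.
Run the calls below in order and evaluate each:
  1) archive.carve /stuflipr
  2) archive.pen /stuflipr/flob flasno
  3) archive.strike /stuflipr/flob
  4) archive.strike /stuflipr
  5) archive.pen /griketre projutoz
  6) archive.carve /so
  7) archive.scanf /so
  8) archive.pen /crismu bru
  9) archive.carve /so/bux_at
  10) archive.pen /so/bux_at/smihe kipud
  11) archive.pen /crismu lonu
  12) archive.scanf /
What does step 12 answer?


Answer: [crismu, griketre, so/]

Derivation:
Act: archive.carve[p=/stuflipr]
Obs: ok
Act: archive.pen[p=/stuflipr/flob; c=flasno]
Obs: created
Act: archive.strike[p=/stuflipr/flob]
Obs: ok
Act: archive.strike[p=/stuflipr]
Obs: ok
Act: archive.pen[p=/griketre; c=projutoz]
Obs: created
Act: archive.carve[p=/so]
Obs: ok
Act: archive.scanf[p=/so]
Obs: []
Act: archive.pen[p=/crismu; c=bru]
Obs: created
Act: archive.carve[p=/so/bux_at]
Obs: ok
Act: archive.pen[p=/so/bux_at/smihe; c=kipud]
Obs: created
Act: archive.pen[p=/crismu; c=lonu]
Obs: overwrote
Act: archive.scanf[p=/]
Obs: [crismu, griketre, so/]


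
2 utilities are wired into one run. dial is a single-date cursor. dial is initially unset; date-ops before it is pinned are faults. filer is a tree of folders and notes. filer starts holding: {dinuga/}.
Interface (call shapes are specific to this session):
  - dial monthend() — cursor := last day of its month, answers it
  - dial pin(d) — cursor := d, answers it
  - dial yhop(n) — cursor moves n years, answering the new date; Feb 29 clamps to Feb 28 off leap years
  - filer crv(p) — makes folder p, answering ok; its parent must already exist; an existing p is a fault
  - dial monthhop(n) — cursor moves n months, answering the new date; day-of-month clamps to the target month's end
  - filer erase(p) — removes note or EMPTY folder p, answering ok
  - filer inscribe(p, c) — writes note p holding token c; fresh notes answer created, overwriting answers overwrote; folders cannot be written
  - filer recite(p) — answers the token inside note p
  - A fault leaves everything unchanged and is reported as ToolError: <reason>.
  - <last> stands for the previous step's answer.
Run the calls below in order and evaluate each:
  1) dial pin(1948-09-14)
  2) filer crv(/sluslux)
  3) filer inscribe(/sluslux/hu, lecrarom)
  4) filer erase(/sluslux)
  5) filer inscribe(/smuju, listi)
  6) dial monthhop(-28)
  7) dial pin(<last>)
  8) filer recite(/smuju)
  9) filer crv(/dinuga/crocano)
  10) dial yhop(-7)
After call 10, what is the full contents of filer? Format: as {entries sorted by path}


Answer: {dinuga/, dinuga/crocano/, sluslux/, sluslux/hu=lecrarom, smuju=listi}

Derivation:
~$ dial pin 1948-09-14
:: 1948-09-14
~$ filer crv /sluslux
:: ok
~$ filer inscribe /sluslux/hu lecrarom
:: created
~$ filer erase /sluslux
:: ToolError: not empty
~$ filer inscribe /smuju listi
:: created
~$ dial monthhop -28
:: 1946-05-14
~$ dial pin <last>
:: 1946-05-14
~$ filer recite /smuju
:: listi
~$ filer crv /dinuga/crocano
:: ok
~$ dial yhop -7
:: 1939-05-14


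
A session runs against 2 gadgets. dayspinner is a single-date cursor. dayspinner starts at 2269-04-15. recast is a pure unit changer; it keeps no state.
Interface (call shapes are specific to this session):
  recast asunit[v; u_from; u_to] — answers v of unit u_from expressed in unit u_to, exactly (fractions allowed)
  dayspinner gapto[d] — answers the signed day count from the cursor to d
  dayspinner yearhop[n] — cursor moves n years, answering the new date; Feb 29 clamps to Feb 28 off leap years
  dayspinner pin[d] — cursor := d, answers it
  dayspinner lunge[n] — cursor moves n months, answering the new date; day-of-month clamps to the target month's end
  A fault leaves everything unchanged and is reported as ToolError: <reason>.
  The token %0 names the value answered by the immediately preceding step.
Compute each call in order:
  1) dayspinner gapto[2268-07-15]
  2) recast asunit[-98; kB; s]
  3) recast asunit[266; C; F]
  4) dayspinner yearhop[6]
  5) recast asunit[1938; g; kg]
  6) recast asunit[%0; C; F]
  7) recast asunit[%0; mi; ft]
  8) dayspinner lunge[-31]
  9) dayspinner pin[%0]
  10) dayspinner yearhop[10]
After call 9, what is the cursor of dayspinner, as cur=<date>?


Answer: cur=2272-09-15

Derivation:
I try dayspinner gapto on d=2268-07-15: -274.
Calling recast asunit on v=-98, u_from=kB, u_to=s, and see ToolError: incompatible units.
Then recast asunit on v=266, u_from=C, u_to=F, giving 2554/5.
Next I call dayspinner yearhop on n=6, → 2275-04-15.
Invoking recast asunit on v=1938, u_from=g, u_to=kg: 969/500.
Using recast asunit on v=%0, u_from=C, u_to=F, which returns 88721/2500.
I try recast asunit on v=%0, u_from=mi, u_to=ft, → 23422344/125.
Now I run dayspinner lunge on n=-31, — result: 2272-09-15.
I run dayspinner pin on d=%0: 2272-09-15.
I call dayspinner yearhop on n=10, → 2282-09-15.


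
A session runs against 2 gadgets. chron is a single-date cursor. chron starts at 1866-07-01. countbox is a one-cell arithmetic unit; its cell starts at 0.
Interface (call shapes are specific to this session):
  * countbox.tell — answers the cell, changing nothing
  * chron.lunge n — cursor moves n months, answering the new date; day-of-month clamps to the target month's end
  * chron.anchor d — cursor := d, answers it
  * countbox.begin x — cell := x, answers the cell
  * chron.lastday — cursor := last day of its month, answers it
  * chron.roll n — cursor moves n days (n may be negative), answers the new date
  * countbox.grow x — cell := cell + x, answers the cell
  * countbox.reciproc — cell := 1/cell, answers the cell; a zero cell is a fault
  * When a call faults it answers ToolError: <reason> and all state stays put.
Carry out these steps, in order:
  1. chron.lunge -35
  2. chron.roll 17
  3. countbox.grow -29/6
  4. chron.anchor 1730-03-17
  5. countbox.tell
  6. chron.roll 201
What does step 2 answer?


# 1. chron.lunge(n: -35) -> 1863-08-01
# 2. chron.roll(n: 17) -> 1863-08-18
# 3. countbox.grow(x: -29/6) -> -29/6
# 4. chron.anchor(d: 1730-03-17) -> 1730-03-17
# 5. countbox.tell() -> -29/6
# 6. chron.roll(n: 201) -> 1730-10-04

Answer: 1863-08-18


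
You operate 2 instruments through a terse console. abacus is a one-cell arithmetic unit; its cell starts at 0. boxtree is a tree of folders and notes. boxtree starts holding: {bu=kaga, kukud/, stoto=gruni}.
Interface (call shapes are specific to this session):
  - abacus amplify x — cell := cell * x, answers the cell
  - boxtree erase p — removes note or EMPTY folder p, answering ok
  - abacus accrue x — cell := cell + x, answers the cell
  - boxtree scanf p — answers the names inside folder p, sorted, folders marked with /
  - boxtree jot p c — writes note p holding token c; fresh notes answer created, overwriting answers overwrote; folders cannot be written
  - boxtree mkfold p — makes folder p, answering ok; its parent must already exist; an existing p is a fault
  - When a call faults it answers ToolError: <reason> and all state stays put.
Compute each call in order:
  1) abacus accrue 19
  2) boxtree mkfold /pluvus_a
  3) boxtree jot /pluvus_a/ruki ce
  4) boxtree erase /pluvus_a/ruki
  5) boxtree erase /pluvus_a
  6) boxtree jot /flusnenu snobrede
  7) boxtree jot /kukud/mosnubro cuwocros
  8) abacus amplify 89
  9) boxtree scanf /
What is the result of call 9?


I call abacus accrue with x: 19, which returns 19.
Using boxtree mkfold with p: /pluvus_a, and get ok.
I call boxtree jot with p: /pluvus_a/ruki, c: ce, → created.
Using boxtree erase with p: /pluvus_a/ruki, — result: ok.
I run boxtree erase with p: /pluvus_a, → ok.
Now I run boxtree jot with p: /flusnenu, c: snobrede, and observe created.
Invoking boxtree jot with p: /kukud/mosnubro, c: cuwocros, giving created.
Then abacus amplify with x: 89: 1691.
Using boxtree scanf with p: /, giving [bu, flusnenu, kukud/, stoto].

Answer: [bu, flusnenu, kukud/, stoto]


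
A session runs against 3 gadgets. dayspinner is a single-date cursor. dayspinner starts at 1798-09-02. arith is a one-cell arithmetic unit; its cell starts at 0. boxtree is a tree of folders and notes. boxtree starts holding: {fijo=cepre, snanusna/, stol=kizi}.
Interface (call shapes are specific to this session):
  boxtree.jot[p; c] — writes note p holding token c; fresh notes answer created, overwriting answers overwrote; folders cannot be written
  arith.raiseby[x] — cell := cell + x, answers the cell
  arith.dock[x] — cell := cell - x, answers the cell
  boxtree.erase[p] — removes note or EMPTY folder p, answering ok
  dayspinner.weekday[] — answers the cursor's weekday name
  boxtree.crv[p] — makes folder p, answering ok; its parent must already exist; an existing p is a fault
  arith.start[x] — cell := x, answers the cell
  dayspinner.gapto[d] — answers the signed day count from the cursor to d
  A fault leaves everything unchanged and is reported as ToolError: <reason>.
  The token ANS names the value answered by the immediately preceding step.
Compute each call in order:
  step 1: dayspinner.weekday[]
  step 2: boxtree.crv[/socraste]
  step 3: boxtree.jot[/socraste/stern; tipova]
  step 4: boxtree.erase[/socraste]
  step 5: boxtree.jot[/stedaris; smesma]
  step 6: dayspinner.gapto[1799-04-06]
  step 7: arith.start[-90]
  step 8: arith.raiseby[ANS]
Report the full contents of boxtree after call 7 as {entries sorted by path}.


Do: dayspinner.weekday[]
See: Sunday
Do: boxtree.crv[p→/socraste]
See: ok
Do: boxtree.jot[p→/socraste/stern; c→tipova]
See: created
Do: boxtree.erase[p→/socraste]
See: ToolError: not empty
Do: boxtree.jot[p→/stedaris; c→smesma]
See: created
Do: dayspinner.gapto[d→1799-04-06]
See: 216
Do: arith.start[x→-90]
See: -90
Do: arith.raiseby[x→ANS]
See: -180

Answer: {fijo=cepre, snanusna/, socraste/, socraste/stern=tipova, stedaris=smesma, stol=kizi}


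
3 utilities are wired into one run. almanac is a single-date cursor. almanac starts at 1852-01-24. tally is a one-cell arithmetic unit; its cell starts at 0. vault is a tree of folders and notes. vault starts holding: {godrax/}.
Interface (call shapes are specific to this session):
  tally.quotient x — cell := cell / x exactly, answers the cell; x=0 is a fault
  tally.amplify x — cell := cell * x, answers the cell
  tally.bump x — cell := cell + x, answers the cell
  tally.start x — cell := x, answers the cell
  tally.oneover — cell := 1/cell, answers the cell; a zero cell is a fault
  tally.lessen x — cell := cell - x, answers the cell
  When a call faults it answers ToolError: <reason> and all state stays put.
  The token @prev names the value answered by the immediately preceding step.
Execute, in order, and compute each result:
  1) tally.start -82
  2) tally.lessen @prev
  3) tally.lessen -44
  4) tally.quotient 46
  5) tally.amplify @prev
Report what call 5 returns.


>> tally.start(x→-82)
<< -82
>> tally.lessen(x→@prev)
<< 0
>> tally.lessen(x→-44)
<< 44
>> tally.quotient(x→46)
<< 22/23
>> tally.amplify(x→@prev)
<< 484/529

Answer: 484/529


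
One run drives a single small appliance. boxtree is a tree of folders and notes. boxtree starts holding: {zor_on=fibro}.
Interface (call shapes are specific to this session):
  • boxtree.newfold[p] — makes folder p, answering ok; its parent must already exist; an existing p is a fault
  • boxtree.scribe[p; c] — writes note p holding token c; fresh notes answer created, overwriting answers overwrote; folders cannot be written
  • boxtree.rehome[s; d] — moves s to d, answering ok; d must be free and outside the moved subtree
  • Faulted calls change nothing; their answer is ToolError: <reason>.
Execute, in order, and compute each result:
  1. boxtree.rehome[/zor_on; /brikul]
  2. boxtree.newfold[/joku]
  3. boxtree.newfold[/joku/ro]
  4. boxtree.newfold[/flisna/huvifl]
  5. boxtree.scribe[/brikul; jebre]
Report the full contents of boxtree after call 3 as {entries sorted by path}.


// boxtree.rehome(/zor_on, /brikul) -> ok
// boxtree.newfold(/joku) -> ok
// boxtree.newfold(/joku/ro) -> ok
// boxtree.newfold(/flisna/huvifl) -> ToolError: no parent
// boxtree.scribe(/brikul, jebre) -> overwrote

Answer: {brikul=fibro, joku/, joku/ro/}


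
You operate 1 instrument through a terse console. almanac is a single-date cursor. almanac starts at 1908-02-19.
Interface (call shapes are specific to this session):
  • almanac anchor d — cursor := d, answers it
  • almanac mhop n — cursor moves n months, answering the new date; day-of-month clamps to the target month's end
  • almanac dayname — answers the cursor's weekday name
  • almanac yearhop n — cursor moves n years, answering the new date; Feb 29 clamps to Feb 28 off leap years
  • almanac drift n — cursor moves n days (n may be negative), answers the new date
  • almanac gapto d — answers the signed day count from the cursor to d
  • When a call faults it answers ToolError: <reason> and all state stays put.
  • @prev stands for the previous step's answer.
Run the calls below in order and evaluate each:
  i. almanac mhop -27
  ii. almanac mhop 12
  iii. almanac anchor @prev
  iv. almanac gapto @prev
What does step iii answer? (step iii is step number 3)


Answer: 1906-11-19

Derivation:
! almanac mhop(n: -27) => 1905-11-19
! almanac mhop(n: 12) => 1906-11-19
! almanac anchor(d: @prev) => 1906-11-19
! almanac gapto(d: @prev) => 0


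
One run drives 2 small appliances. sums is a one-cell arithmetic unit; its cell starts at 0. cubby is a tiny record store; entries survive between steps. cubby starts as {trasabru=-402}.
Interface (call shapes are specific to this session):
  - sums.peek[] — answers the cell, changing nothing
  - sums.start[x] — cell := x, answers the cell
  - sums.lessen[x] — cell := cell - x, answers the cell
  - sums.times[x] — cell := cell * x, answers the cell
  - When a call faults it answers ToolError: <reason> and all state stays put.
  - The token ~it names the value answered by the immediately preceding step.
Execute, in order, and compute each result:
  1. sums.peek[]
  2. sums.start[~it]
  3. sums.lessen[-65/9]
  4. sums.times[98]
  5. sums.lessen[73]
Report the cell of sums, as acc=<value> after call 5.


Answer: acc=5713/9

Derivation:
·→ sums.peek()
·← 0
·→ sums.start(x='~it')
·← 0
·→ sums.lessen(x='-65/9')
·← 65/9
·→ sums.times(x='98')
·← 6370/9
·→ sums.lessen(x='73')
·← 5713/9


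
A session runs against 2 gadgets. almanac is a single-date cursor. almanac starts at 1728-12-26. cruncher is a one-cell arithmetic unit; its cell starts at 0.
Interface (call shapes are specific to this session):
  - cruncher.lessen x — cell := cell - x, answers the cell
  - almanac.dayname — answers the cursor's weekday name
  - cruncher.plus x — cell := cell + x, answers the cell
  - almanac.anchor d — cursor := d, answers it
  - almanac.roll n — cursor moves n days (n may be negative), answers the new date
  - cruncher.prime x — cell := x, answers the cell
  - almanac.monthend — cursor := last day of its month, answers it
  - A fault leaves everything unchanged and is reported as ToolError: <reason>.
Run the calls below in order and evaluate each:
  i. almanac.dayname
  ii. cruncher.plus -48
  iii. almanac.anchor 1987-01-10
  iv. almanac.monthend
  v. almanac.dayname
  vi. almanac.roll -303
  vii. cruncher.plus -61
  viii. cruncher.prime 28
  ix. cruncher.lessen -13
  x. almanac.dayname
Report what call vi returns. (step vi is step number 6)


Answer: 1986-04-03

Derivation:
==> dayname()
<== Sunday
==> plus(x: -48)
<== -48
==> anchor(d: 1987-01-10)
<== 1987-01-10
==> monthend()
<== 1987-01-31
==> dayname()
<== Saturday
==> roll(n: -303)
<== 1986-04-03
==> plus(x: -61)
<== -109
==> prime(x: 28)
<== 28
==> lessen(x: -13)
<== 41
==> dayname()
<== Thursday


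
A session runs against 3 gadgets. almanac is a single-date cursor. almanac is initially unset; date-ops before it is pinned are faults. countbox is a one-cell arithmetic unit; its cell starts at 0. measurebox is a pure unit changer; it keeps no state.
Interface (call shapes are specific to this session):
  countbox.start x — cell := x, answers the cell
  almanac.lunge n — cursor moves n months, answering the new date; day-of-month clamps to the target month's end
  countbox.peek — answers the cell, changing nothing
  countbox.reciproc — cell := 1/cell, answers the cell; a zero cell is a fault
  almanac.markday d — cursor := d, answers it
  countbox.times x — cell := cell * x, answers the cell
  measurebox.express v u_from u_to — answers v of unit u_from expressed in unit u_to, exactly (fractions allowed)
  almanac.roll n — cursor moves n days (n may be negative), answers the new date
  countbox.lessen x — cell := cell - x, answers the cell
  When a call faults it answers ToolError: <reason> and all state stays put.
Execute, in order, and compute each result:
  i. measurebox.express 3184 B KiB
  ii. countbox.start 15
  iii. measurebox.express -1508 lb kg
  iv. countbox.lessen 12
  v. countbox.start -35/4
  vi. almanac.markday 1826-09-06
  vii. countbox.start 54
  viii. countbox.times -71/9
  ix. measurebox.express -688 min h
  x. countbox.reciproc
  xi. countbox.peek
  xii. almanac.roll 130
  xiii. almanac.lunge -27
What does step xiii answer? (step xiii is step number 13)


Answer: 1824-10-14

Derivation:
→ express(3184, B, KiB)
← 199/64
→ start(15)
← 15
→ express(-1508, lb, kg)
← -17100432349/25000000
→ lessen(12)
← 3
→ start(-35/4)
← -35/4
→ markday(1826-09-06)
← 1826-09-06
→ start(54)
← 54
→ times(-71/9)
← -426
→ express(-688, min, h)
← -172/15
→ reciproc()
← -1/426
→ peek()
← -1/426
→ roll(130)
← 1827-01-14
→ lunge(-27)
← 1824-10-14


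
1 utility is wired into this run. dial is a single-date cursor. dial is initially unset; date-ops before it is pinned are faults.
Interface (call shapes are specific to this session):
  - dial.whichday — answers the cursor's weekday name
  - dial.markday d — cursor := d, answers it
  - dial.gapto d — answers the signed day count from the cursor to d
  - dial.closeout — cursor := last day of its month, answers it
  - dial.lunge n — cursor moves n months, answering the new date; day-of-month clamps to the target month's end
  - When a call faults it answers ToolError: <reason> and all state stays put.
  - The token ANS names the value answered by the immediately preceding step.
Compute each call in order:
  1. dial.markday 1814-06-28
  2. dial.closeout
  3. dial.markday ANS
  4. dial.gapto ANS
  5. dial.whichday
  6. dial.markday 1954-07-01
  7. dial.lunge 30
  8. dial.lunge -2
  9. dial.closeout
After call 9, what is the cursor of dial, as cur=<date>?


Answer: cur=1956-11-30

Derivation:
[in] dial.markday d='1814-06-28'
= 1814-06-28
[in] dial.closeout
= 1814-06-30
[in] dial.markday d='ANS'
= 1814-06-30
[in] dial.gapto d='ANS'
= 0
[in] dial.whichday
= Thursday
[in] dial.markday d='1954-07-01'
= 1954-07-01
[in] dial.lunge n='30'
= 1957-01-01
[in] dial.lunge n='-2'
= 1956-11-01
[in] dial.closeout
= 1956-11-30


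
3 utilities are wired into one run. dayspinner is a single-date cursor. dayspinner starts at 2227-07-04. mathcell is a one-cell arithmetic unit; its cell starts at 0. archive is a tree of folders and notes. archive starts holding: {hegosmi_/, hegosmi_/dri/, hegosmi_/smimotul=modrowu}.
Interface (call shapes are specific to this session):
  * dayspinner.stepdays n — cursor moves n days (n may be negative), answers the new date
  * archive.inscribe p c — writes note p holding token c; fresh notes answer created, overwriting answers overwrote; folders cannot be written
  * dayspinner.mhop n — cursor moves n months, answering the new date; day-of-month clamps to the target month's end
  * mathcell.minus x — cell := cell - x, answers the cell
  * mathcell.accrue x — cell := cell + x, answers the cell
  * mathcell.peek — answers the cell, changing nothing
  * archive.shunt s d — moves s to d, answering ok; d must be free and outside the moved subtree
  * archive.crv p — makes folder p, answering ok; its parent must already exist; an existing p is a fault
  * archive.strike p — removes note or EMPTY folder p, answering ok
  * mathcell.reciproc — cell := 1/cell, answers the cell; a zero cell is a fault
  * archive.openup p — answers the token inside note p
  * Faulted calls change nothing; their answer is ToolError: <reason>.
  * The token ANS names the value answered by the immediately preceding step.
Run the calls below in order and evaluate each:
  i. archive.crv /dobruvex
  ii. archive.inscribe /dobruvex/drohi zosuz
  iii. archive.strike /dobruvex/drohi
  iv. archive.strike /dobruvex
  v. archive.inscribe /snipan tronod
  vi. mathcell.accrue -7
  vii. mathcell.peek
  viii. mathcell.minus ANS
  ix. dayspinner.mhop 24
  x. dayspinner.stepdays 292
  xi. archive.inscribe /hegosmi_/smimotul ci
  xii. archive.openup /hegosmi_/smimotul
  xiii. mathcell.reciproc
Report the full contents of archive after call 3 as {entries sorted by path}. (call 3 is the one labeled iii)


Answer: {dobruvex/, hegosmi_/, hegosmi_/dri/, hegosmi_/smimotul=modrowu}

Derivation:
CALL crv[p='/dobruvex']
RET  ok
CALL inscribe[p='/dobruvex/drohi'; c='zosuz']
RET  created
CALL strike[p='/dobruvex/drohi']
RET  ok
CALL strike[p='/dobruvex']
RET  ok
CALL inscribe[p='/snipan'; c='tronod']
RET  created
CALL accrue[x='-7']
RET  -7
CALL peek[]
RET  -7
CALL minus[x='ANS']
RET  0
CALL mhop[n='24']
RET  2229-07-04
CALL stepdays[n='292']
RET  2230-04-22
CALL inscribe[p='/hegosmi_/smimotul'; c='ci']
RET  overwrote
CALL openup[p='/hegosmi_/smimotul']
RET  ci
CALL reciproc[]
RET  ToolError: reciprocal of zero


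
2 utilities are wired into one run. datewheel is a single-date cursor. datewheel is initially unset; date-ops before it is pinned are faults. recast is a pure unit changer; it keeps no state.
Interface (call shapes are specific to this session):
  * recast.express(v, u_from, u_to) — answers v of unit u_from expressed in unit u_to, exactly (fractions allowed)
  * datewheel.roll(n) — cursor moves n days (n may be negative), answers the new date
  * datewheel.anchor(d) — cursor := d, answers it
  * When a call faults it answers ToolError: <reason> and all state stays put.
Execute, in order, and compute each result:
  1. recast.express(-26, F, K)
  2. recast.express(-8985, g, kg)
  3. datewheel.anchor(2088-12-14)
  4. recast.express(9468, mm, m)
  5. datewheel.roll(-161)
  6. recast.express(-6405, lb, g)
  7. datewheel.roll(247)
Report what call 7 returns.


>>> recast.express v=-26 u_from=F u_to=K
  43367/180
>>> recast.express v=-8985 u_from=g u_to=kg
  -1797/200
>>> datewheel.anchor d=2088-12-14
  2088-12-14
>>> recast.express v=9468 u_from=mm u_to=m
  2367/250
>>> datewheel.roll n=-161
  2088-07-06
>>> recast.express v=-6405 u_from=lb u_to=g
  -58105182597/20000
>>> datewheel.roll n=247
  2089-03-10

Answer: 2089-03-10


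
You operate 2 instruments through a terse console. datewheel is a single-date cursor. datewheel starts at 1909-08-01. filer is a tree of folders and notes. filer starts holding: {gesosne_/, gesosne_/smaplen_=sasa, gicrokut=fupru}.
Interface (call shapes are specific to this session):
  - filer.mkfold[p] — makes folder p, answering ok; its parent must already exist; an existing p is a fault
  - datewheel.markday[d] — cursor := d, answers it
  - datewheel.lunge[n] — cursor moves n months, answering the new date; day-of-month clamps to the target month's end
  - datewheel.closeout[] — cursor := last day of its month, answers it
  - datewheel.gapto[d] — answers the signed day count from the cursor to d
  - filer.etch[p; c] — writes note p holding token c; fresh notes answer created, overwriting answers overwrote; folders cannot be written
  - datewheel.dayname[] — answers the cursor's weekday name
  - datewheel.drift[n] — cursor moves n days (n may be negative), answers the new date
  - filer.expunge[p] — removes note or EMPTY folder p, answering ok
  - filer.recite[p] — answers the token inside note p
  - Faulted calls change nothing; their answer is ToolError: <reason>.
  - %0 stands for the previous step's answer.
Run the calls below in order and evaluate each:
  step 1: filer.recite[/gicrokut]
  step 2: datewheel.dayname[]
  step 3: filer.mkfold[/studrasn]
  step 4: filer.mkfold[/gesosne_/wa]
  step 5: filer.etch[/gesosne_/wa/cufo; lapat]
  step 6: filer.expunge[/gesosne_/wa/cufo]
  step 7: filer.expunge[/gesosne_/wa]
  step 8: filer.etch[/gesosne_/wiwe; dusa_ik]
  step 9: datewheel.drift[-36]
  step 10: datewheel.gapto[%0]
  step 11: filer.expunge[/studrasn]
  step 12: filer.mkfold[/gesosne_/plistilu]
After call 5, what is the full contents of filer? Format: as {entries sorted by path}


Answer: {gesosne_/, gesosne_/smaplen_=sasa, gesosne_/wa/, gesosne_/wa/cufo=lapat, gicrokut=fupru, studrasn/}

Derivation:
Now I run filer.recite(p: /gicrokut), and see fupru.
I invoke datewheel.dayname, → Sunday.
Invoking filer.mkfold(p: /studrasn), and see ok.
Then filer.mkfold(p: /gesosne_/wa), and observe ok.
Calling filer.etch(p: /gesosne_/wa/cufo, c: lapat), → created.
I invoke filer.expunge(p: /gesosne_/wa/cufo), — result: ok.
I run filer.expunge(p: /gesosne_/wa), and observe ok.
Then filer.etch(p: /gesosne_/wiwe, c: dusa_ik), and see created.
I use datewheel.drift(n: -36), → 1909-06-26.
Invoking datewheel.gapto(d: %0), and see 0.
Now I run filer.expunge(p: /studrasn), and get ok.
I call filer.mkfold(p: /gesosne_/plistilu), which returns ok.


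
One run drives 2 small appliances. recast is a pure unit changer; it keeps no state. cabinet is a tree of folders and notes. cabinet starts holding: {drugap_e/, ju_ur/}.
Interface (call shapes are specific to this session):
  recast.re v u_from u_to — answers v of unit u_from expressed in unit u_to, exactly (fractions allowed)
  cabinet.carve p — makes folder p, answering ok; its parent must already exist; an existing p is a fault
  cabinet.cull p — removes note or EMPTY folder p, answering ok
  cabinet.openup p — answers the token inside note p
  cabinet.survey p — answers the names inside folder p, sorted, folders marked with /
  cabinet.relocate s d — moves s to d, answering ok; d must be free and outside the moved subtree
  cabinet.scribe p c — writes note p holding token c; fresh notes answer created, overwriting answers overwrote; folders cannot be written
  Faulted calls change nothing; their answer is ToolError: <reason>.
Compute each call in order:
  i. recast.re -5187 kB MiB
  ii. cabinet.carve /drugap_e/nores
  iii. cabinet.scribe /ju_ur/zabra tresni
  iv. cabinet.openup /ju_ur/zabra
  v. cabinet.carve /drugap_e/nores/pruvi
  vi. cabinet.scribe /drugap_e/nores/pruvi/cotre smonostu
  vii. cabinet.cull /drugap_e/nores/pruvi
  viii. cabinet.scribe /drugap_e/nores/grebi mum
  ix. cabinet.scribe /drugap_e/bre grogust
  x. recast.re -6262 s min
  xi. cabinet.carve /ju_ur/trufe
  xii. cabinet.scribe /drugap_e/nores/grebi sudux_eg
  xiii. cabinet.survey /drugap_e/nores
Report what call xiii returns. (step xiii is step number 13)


[in] re v→-5187 u_from→kB u_to→MiB
:: -648375/131072
[in] carve p→/drugap_e/nores
:: ok
[in] scribe p→/ju_ur/zabra c→tresni
:: created
[in] openup p→/ju_ur/zabra
:: tresni
[in] carve p→/drugap_e/nores/pruvi
:: ok
[in] scribe p→/drugap_e/nores/pruvi/cotre c→smonostu
:: created
[in] cull p→/drugap_e/nores/pruvi
:: ToolError: not empty
[in] scribe p→/drugap_e/nores/grebi c→mum
:: created
[in] scribe p→/drugap_e/bre c→grogust
:: created
[in] re v→-6262 u_from→s u_to→min
:: -3131/30
[in] carve p→/ju_ur/trufe
:: ok
[in] scribe p→/drugap_e/nores/grebi c→sudux_eg
:: overwrote
[in] survey p→/drugap_e/nores
:: [grebi, pruvi/]

Answer: [grebi, pruvi/]
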